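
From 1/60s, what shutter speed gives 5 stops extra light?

Shutter speed: 1/60 → 1/30 → 1/15 → 1/8 → 1/4 → 1/2 — 5 stops slower (brighter).

1/2s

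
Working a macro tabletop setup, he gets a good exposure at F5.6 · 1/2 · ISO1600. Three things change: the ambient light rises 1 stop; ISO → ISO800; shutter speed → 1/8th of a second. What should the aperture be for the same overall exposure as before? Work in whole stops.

f/2.8

Scene light: 1 stop brighter.
ISO: 1600 → 800 — 1 stop lower (darker).
Shutter speed: 1/2 → 1/4 → 1/8 — 2 stops shorter (darker).
Net so far: 2 stops darker. Aperture: f/5.6 → f/4 → f/2.8.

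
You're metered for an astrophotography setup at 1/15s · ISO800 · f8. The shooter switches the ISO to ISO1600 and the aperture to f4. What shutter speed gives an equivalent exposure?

ISO: 800 → 1600 — 1 stop raised (brighter).
Aperture: f/8 → f/5.6 → f/4 — 2 stops opened up (brighter).
Net change so far: 3 stops brighter. Offset with the shutter speed: 1/15 → 1/30 → 1/60 → 1/125.

1/125s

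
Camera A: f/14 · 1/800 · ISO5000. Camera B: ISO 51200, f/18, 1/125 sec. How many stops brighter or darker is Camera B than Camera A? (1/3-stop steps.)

Aperture: f/14 → f/16 → f/18 — 2/3 stop smaller aperture (darker).
Shutter speed: 1/800 → 1/640 → 1/500 → 1/400 → 1/320 → 1/250 → 1/200 → 1/160 → 1/125 — 2 2/3 stops slower (brighter).
ISO: 5000 → 6400 → 8000 → 10000 → 12800 → 16000 → 20000 → 25600 → 32000 → 40000 → 51200 — 3 1/3 stops higher (brighter).
Net: −2/3 +2 2/3 +3 1/3 = +5 1/3 stops.

5 1/3 stops brighter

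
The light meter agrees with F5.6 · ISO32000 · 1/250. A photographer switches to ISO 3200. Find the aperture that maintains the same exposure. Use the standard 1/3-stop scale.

f/1.8

ISO: 32000 → 25600 → 20000 → 16000 → 12800 → 10000 → 8000 → 6400 → 5000 → 4000 → 3200 — 3 1/3 stops dropped (darker).
Need 3 1/3 stops brighter from the aperture: f/5.6 → f/5 → f/4.5 → f/4 → f/3.5 → f/3.2 → f/2.8 → f/2.5 → f/2.2 → f/2 → f/1.8.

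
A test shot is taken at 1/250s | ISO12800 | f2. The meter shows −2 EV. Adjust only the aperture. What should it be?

f/1.0

Underexposed by 2 stops → need 2 stops brighter.
Aperture: f/2 → f/1.4 → f/1.0.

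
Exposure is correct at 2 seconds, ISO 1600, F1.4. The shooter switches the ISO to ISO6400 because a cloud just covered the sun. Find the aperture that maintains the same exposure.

ISO: 1600 → 3200 → 6400 — 2 stops higher (brighter).
Need 2 stops darker from the aperture: f/1.4 → f/2 → f/2.8.

f/2.8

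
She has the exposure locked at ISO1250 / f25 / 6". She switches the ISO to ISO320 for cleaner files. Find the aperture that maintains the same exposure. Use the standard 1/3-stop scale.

f/13

ISO: 1250 → 1000 → 800 → 640 → 500 → 400 → 320 — 2 stops dropped (darker).
Need 2 stops brighter from the aperture: f/25 → f/22 → f/20 → f/18 → f/16 → f/14 → f/13.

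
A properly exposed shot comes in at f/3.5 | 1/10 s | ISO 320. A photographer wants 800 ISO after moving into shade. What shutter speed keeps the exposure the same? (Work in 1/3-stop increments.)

1/25s

ISO: 320 → 400 → 500 → 640 → 800 — 1 1/3 stops higher (brighter).
Need 1 1/3 stops darker from the shutter speed: 1/10 → 1/13 → 1/15 → 1/20 → 1/25.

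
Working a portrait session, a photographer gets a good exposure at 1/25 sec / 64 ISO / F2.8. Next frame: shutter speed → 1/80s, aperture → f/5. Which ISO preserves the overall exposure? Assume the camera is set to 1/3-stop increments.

ISO 640

Shutter speed: 1/25 → 1/30 → 1/40 → 1/50 → 1/60 → 1/80 — 1 2/3 stops shorter (darker).
Aperture: f/2.8 → f/3.2 → f/3.5 → f/4 → f/4.5 → f/5 — 1 2/3 stops stopped down (darker).
Net change so far: 3 1/3 stops darker. Offset with the ISO: 64 → 80 → 100 → 125 → 160 → 200 → 250 → 320 → 400 → 500 → 640.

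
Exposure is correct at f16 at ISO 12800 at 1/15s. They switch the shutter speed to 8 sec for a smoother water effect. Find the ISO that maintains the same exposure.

Shutter speed: 1/15 → 1/8 → 1/4 → 1/2 → 1 → 2 → 4 → 8 — 7 stops slower (brighter).
Need 7 stops darker from the ISO: 12800 → 6400 → 3200 → 1600 → 800 → 400 → 200 → 100.

ISO 100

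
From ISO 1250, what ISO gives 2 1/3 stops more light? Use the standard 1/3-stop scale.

ISO 6400

ISO: 1250 → 1600 → 2000 → 2500 → 3200 → 4000 → 5000 → 6400 — 2 1/3 stops raised (brighter).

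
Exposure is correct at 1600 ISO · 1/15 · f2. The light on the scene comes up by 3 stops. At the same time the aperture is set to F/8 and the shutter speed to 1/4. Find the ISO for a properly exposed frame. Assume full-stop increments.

Scene light: 3 stops brighter.
Aperture: f/2 → f/2.8 → f/4 → f/5.6 → f/8 — 4 stops smaller aperture (darker).
Shutter speed: 1/15 → 1/8 → 1/4 — 2 stops slower (brighter).
Net so far: 1 stop brighter. ISO: 1600 → 800.

ISO 800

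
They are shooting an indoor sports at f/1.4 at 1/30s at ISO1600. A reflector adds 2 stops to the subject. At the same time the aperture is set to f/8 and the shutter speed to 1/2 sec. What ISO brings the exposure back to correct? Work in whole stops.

ISO 800

Scene light: 2 stops brighter.
Aperture: f/1.4 → f/2 → f/2.8 → f/4 → f/5.6 → f/8 — 5 stops smaller aperture (darker).
Shutter speed: 1/30 → 1/15 → 1/8 → 1/4 → 1/2 — 4 stops slower (brighter).
Net so far: 1 stop brighter. ISO: 1600 → 800.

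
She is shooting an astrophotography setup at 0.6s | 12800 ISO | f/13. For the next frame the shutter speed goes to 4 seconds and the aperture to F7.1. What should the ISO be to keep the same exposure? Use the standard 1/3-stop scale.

ISO 640

Shutter speed: 0.6 → 0.8 → 1 → 1.3 → 1.6 → 2 → 2.5 → 3.2 → 4 — 2 2/3 stops longer (brighter).
Aperture: f/13 → f/11 → f/10 → f/9 → f/8 → f/7.1 — 1 2/3 stops larger aperture (brighter).
Net change so far: 4 1/3 stops brighter. Offset with the ISO: 12800 → 10000 → 8000 → 6400 → 5000 → 4000 → 3200 → 2500 → 2000 → 1600 → 1250 → 1000 → 800 → 640.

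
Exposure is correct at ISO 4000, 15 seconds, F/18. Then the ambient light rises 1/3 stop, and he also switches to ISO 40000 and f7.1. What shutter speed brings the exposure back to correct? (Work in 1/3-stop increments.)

1/5s

Scene light: 1/3 stop brighter.
ISO: 4000 → 5000 → 6400 → 8000 → 10000 → 12800 → 16000 → 20000 → 25600 → 32000 → 40000 — 3 1/3 stops higher (brighter).
Aperture: f/18 → f/16 → f/14 → f/13 → f/11 → f/10 → f/9 → f/8 → f/7.1 — 2 2/3 stops larger aperture (brighter).
Net so far: 6 1/3 stops brighter. Shutter speed: 15 → 13 → 10 → 8 → 6 → 5 → 4 → 3.2 → 2.5 → 2 → 1.6 → 1.3 → 1 → 0.8 → 0.6 → 0.5 → 0.4 → 0.3 → 1/4 → 1/5.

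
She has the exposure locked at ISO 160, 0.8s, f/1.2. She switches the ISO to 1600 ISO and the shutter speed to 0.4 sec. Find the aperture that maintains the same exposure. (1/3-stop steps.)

ISO: 160 → 200 → 250 → 320 → 400 → 500 → 640 → 800 → 1000 → 1250 → 1600 — 3 1/3 stops higher (brighter).
Shutter speed: 0.8 → 0.6 → 0.5 → 0.4 — 1 stop faster (darker).
Net change so far: 2 1/3 stops brighter. Offset with the aperture: f/1.2 → f/1.4 → f/1.6 → f/1.8 → f/2 → f/2.2 → f/2.5 → f/2.8.

f/2.8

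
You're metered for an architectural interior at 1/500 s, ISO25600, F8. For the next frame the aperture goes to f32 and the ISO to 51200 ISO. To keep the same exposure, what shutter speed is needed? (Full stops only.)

Aperture: f/8 → f/11 → f/16 → f/22 → f/32 — 4 stops smaller aperture (darker).
ISO: 25600 → 51200 — 1 stop raised (brighter).
Net change so far: 3 stops darker. Offset with the shutter speed: 1/500 → 1/250 → 1/125 → 1/60.

1/60s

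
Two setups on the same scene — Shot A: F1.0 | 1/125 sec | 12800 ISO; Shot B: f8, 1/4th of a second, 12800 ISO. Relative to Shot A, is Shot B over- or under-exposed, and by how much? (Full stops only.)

1 stop darker

Aperture: f/1.0 → f/1.4 → f/2 → f/2.8 → f/4 → f/5.6 → f/8 — 6 stops smaller aperture (darker).
Shutter speed: 1/125 → 1/60 → 1/30 → 1/15 → 1/8 → 1/4 — 5 stops slower (brighter).
ISO: unchanged.
Net: −6 +5 = −1 stop.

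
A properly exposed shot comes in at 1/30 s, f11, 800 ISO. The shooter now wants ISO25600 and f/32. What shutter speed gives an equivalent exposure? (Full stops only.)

1/125s

ISO: 800 → 1600 → 3200 → 6400 → 12800 → 25600 — 5 stops higher (brighter).
Aperture: f/11 → f/16 → f/22 → f/32 — 3 stops narrower (darker).
Net change so far: 2 stops brighter. Offset with the shutter speed: 1/30 → 1/60 → 1/125.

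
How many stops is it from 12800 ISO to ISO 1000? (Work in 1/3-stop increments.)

12800 → 10000 → 8000 → 6400 → 5000 → 4000 → 3200 → 2500 → 2000 → 1600 → 1250 → 1000 — count the steps: 11 third-stops = 3 2/3 stops.

3 2/3 stops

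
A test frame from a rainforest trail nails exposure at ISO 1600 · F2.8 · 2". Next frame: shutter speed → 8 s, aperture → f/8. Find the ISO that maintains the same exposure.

Shutter speed: 2 → 4 → 8 — 2 stops slower (brighter).
Aperture: f/2.8 → f/4 → f/5.6 → f/8 — 3 stops narrower (darker).
Net change so far: 1 stop darker. Offset with the ISO: 1600 → 3200.

ISO 3200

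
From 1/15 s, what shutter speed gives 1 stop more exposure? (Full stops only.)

Shutter speed: 1/15 → 1/8 — 1 stop longer (brighter).

1/8s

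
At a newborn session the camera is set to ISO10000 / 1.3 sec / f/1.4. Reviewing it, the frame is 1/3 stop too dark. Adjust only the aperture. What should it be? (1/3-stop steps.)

Underexposed by 1/3 stop → need 1/3 stop brighter.
Aperture: f/1.4 → f/1.2.

f/1.2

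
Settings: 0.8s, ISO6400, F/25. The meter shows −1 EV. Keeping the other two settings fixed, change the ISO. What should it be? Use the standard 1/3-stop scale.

Underexposed by 1 stop → need 1 stop brighter.
ISO: 6400 → 8000 → 10000 → 12800.

ISO 12800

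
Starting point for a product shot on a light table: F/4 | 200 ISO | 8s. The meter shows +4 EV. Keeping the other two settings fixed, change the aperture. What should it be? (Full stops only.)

Overexposed by 4 stops → need 4 stops darker.
Aperture: f/4 → f/5.6 → f/8 → f/11 → f/16.

f/16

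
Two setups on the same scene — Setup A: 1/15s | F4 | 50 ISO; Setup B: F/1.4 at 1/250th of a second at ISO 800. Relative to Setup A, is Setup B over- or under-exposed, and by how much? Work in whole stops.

Aperture: f/4 → f/2.8 → f/2 → f/1.4 — 3 stops opened up (brighter).
Shutter speed: 1/15 → 1/30 → 1/60 → 1/125 → 1/250 — 4 stops shorter (darker).
ISO: 50 → 100 → 200 → 400 → 800 — 4 stops higher (brighter).
Net: +3 −4 +4 = +3 stops.

3 stops brighter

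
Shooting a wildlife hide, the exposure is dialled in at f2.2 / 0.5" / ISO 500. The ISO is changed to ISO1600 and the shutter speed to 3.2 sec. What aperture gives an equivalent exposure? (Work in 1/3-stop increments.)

f/10

ISO: 500 → 640 → 800 → 1000 → 1250 → 1600 — 1 2/3 stops raised (brighter).
Shutter speed: 0.5 → 0.6 → 0.8 → 1 → 1.3 → 1.6 → 2 → 2.5 → 3.2 — 2 2/3 stops slower (brighter).
Net change so far: 4 1/3 stops brighter. Offset with the aperture: f/2.2 → f/2.5 → f/2.8 → f/3.2 → f/3.5 → f/4 → f/4.5 → f/5 → f/5.6 → f/6.3 → f/7.1 → f/8 → f/9 → f/10.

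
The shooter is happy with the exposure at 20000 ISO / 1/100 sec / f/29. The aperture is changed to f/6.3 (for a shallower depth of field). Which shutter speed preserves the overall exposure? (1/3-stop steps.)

1/2000s

Aperture: f/29 → f/25 → f/22 → f/20 → f/18 → f/16 → f/14 → f/13 → f/11 → f/10 → f/9 → f/8 → f/7.1 → f/6.3 — 4 1/3 stops larger aperture (brighter).
Need 4 1/3 stops darker from the shutter speed: 1/100 → 1/125 → 1/160 → 1/200 → 1/250 → 1/320 → 1/400 → 1/500 → 1/640 → 1/800 → 1/1000 → 1/1250 → 1/1600 → 1/2000.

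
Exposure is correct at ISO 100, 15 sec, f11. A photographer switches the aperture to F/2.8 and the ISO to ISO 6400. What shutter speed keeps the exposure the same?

Aperture: f/11 → f/8 → f/5.6 → f/4 → f/2.8 — 4 stops wider (brighter).
ISO: 100 → 200 → 400 → 800 → 1600 → 3200 → 6400 — 6 stops raised (brighter).
Net change so far: 10 stops brighter. Offset with the shutter speed: 15 → 8 → 4 → 2 → 1 → 1/2 → 1/4 → 1/8 → 1/15 → 1/30 → 1/60.

1/60s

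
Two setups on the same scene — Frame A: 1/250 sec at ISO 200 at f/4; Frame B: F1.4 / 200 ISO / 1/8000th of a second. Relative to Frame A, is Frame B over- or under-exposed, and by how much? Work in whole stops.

Aperture: f/4 → f/2.8 → f/2 → f/1.4 — 3 stops wider (brighter).
Shutter speed: 1/250 → 1/500 → 1/1000 → 1/2000 → 1/4000 → 1/8000 — 5 stops shorter (darker).
ISO: unchanged.
Net: +3 −5 = −2 stops.

2 stops darker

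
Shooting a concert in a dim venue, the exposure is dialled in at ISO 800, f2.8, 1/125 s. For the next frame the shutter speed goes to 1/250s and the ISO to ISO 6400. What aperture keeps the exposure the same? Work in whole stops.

Shutter speed: 1/125 → 1/250 — 1 stop shorter (darker).
ISO: 800 → 1600 → 3200 → 6400 — 3 stops raised (brighter).
Net change so far: 2 stops brighter. Offset with the aperture: f/2.8 → f/4 → f/5.6.

f/5.6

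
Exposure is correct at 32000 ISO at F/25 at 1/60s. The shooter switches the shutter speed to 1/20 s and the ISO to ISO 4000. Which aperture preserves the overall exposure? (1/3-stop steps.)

Shutter speed: 1/60 → 1/50 → 1/40 → 1/30 → 1/25 → 1/20 — 1 2/3 stops longer (brighter).
ISO: 32000 → 25600 → 20000 → 16000 → 12800 → 10000 → 8000 → 6400 → 5000 → 4000 — 3 stops dropped (darker).
Net change so far: 1 1/3 stops darker. Offset with the aperture: f/25 → f/22 → f/20 → f/18 → f/16.

f/16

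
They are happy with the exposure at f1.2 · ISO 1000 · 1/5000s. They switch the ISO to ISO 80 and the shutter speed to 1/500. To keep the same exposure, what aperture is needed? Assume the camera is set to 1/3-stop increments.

ISO: 1000 → 800 → 640 → 500 → 400 → 320 → 250 → 200 → 160 → 125 → 100 → 80 — 3 2/3 stops dropped (darker).
Shutter speed: 1/5000 → 1/4000 → 1/3200 → 1/2500 → 1/2000 → 1/1600 → 1/1250 → 1/1000 → 1/800 → 1/640 → 1/500 — 3 1/3 stops slower (brighter).
Net change so far: 1/3 stop darker. Offset with the aperture: f/1.2 → f/1.1.

f/1.1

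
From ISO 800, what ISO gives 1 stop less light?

ISO 400

ISO: 800 → 400 — 1 stop lower (darker).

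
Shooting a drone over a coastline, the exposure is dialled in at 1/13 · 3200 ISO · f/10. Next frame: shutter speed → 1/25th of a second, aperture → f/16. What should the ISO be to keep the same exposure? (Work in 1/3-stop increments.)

ISO 16000

Shutter speed: 1/13 → 1/15 → 1/20 → 1/25 — 1 stop faster (darker).
Aperture: f/10 → f/11 → f/13 → f/14 → f/16 — 1 1/3 stops stopped down (darker).
Net change so far: 2 1/3 stops darker. Offset with the ISO: 3200 → 4000 → 5000 → 6400 → 8000 → 10000 → 12800 → 16000.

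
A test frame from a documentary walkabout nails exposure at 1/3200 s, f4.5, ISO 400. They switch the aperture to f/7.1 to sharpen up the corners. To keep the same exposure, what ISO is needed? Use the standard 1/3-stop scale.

Aperture: f/4.5 → f/5 → f/5.6 → f/6.3 → f/7.1 — 1 1/3 stops smaller aperture (darker).
Need 1 1/3 stops brighter from the ISO: 400 → 500 → 640 → 800 → 1000.

ISO 1000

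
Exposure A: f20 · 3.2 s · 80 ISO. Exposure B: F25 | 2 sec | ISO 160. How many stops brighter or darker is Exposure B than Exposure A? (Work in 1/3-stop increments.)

1/3 stop darker

Aperture: f/20 → f/22 → f/25 — 2/3 stop narrower (darker).
Shutter speed: 3.2 → 2.5 → 2 — 2/3 stop shorter (darker).
ISO: 80 → 100 → 125 → 160 — 1 stop raised (brighter).
Net: −2/3 −2/3 +1 = −1/3 stops.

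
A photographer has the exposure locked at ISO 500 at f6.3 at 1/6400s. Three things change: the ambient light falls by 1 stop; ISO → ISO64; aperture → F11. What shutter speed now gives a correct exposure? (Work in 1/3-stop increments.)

Scene light: 1 stop darker.
ISO: 500 → 400 → 320 → 250 → 200 → 160 → 125 → 100 → 80 → 64 — 3 stops dropped (darker).
Aperture: f/6.3 → f/7.1 → f/8 → f/9 → f/10 → f/11 — 1 2/3 stops stopped down (darker).
Net so far: 5 2/3 stops darker. Shutter speed: 1/6400 → 1/5000 → 1/4000 → 1/3200 → 1/2500 → 1/2000 → 1/1600 → 1/1250 → 1/1000 → 1/800 → 1/640 → 1/500 → 1/400 → 1/320 → 1/250 → 1/200 → 1/160 → 1/125.

1/125s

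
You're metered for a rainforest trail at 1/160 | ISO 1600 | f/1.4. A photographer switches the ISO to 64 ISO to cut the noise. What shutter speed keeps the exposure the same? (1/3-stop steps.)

ISO: 1600 → 1250 → 1000 → 800 → 640 → 500 → 400 → 320 → 250 → 200 → 160 → 125 → 100 → 80 → 64 — 4 2/3 stops dropped (darker).
Need 4 2/3 stops brighter from the shutter speed: 1/160 → 1/125 → 1/100 → 1/80 → 1/60 → 1/50 → 1/40 → 1/30 → 1/25 → 1/20 → 1/15 → 1/13 → 1/10 → 1/8 → 1/6.

1/6s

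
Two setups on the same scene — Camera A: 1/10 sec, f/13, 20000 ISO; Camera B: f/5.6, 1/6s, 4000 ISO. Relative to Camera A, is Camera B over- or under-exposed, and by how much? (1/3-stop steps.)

Aperture: f/13 → f/11 → f/10 → f/9 → f/8 → f/7.1 → f/6.3 → f/5.6 — 2 1/3 stops larger aperture (brighter).
Shutter speed: 1/10 → 1/8 → 1/6 — 2/3 stop longer (brighter).
ISO: 20000 → 16000 → 12800 → 10000 → 8000 → 6400 → 5000 → 4000 — 2 1/3 stops dropped (darker).
Net: +2 1/3 +2/3 −2 1/3 = +2/3 stops.

2/3 stop brighter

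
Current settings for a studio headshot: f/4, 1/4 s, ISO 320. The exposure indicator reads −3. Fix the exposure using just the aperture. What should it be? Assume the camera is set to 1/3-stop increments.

f/1.4

Underexposed by 3 stops → need 3 stops brighter.
Aperture: f/4 → f/3.5 → f/3.2 → f/2.8 → f/2.5 → f/2.2 → f/2 → f/1.8 → f/1.6 → f/1.4.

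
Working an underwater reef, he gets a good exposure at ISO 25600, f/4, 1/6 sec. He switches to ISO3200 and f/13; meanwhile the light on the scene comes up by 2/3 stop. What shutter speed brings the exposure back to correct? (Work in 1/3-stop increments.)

Scene light: 2/3 stop brighter.
ISO: 25600 → 20000 → 16000 → 12800 → 10000 → 8000 → 6400 → 5000 → 4000 → 3200 — 3 stops dropped (darker).
Aperture: f/4 → f/4.5 → f/5 → f/5.6 → f/6.3 → f/7.1 → f/8 → f/9 → f/10 → f/11 → f/13 — 3 1/3 stops narrower (darker).
Net so far: 5 2/3 stops darker. Shutter speed: 1/6 → 1/5 → 1/4 → 0.3 → 0.4 → 0.5 → 0.6 → 0.8 → 1 → 1.3 → 1.6 → 2 → 2.5 → 3.2 → 4 → 5 → 6 → 8.

8 s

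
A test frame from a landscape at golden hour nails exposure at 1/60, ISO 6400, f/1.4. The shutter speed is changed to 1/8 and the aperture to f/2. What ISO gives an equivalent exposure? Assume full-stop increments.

Shutter speed: 1/60 → 1/30 → 1/15 → 1/8 — 3 stops slower (brighter).
Aperture: f/1.4 → f/2 — 1 stop smaller aperture (darker).
Net change so far: 2 stops brighter. Offset with the ISO: 6400 → 3200 → 1600.

ISO 1600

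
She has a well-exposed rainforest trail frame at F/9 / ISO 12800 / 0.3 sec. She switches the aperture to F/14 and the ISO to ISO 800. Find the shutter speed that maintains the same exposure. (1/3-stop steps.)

13 s

Aperture: f/9 → f/10 → f/11 → f/13 → f/14 — 1 1/3 stops narrower (darker).
ISO: 12800 → 10000 → 8000 → 6400 → 5000 → 4000 → 3200 → 2500 → 2000 → 1600 → 1250 → 1000 → 800 — 4 stops dropped (darker).
Net change so far: 5 1/3 stops darker. Offset with the shutter speed: 0.3 → 0.4 → 0.5 → 0.6 → 0.8 → 1 → 1.3 → 1.6 → 2 → 2.5 → 3.2 → 4 → 5 → 6 → 8 → 10 → 13.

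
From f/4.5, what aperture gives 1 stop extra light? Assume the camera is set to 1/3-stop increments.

f/3.2

Aperture: f/4.5 → f/4 → f/3.5 → f/3.2 — 1 stop opened up (brighter).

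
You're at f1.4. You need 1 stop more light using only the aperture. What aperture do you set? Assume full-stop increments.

f/1.0

Aperture: f/1.4 → f/1.0 — 1 stop wider (brighter).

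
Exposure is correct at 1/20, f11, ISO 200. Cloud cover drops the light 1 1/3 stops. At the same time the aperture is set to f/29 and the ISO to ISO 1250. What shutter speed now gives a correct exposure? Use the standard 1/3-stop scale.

Scene light: 1 1/3 stops darker.
Aperture: f/11 → f/13 → f/14 → f/16 → f/18 → f/20 → f/22 → f/25 → f/29 — 2 2/3 stops smaller aperture (darker).
ISO: 200 → 250 → 320 → 400 → 500 → 640 → 800 → 1000 → 1250 — 2 2/3 stops higher (brighter).
Net so far: 1 1/3 stops darker. Shutter speed: 1/20 → 1/15 → 1/13 → 1/10 → 1/8.

1/8s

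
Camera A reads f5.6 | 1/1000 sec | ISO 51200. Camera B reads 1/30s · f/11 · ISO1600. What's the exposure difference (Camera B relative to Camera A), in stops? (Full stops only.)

Aperture: f/5.6 → f/8 → f/11 — 2 stops stopped down (darker).
Shutter speed: 1/1000 → 1/500 → 1/250 → 1/125 → 1/60 → 1/30 — 5 stops longer (brighter).
ISO: 51200 → 25600 → 12800 → 6400 → 3200 → 1600 — 5 stops dropped (darker).
Net: −2 +5 −5 = −2 stops.

2 stops darker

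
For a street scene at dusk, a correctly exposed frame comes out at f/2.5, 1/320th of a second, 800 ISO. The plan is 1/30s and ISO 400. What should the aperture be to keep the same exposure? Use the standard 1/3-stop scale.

f/5.6

Shutter speed: 1/320 → 1/250 → 1/200 → 1/160 → 1/125 → 1/100 → 1/80 → 1/60 → 1/50 → 1/40 → 1/30 — 3 1/3 stops slower (brighter).
ISO: 800 → 640 → 500 → 400 — 1 stop dropped (darker).
Net change so far: 2 1/3 stops brighter. Offset with the aperture: f/2.5 → f/2.8 → f/3.2 → f/3.5 → f/4 → f/4.5 → f/5 → f/5.6.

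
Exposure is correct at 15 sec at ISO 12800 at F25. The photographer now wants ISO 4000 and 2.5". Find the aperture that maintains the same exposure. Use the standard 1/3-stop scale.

ISO: 12800 → 10000 → 8000 → 6400 → 5000 → 4000 — 1 2/3 stops dropped (darker).
Shutter speed: 15 → 13 → 10 → 8 → 6 → 5 → 4 → 3.2 → 2.5 — 2 2/3 stops faster (darker).
Net change so far: 4 1/3 stops darker. Offset with the aperture: f/25 → f/22 → f/20 → f/18 → f/16 → f/14 → f/13 → f/11 → f/10 → f/9 → f/8 → f/7.1 → f/6.3 → f/5.6.

f/5.6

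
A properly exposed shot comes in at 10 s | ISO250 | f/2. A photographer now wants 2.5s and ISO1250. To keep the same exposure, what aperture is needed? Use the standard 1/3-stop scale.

f/2.2

Shutter speed: 10 → 8 → 6 → 5 → 4 → 3.2 → 2.5 — 2 stops faster (darker).
ISO: 250 → 320 → 400 → 500 → 640 → 800 → 1000 → 1250 — 2 1/3 stops raised (brighter).
Net change so far: 1/3 stop brighter. Offset with the aperture: f/2 → f/2.2.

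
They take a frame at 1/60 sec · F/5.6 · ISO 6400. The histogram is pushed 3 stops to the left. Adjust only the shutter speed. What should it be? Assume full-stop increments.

1/8s

Underexposed by 3 stops → need 3 stops brighter.
Shutter speed: 1/60 → 1/30 → 1/15 → 1/8.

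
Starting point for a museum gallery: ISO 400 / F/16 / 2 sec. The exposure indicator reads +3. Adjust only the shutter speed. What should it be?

Overexposed by 3 stops → need 3 stops darker.
Shutter speed: 2 → 1 → 1/2 → 1/4.

1/4s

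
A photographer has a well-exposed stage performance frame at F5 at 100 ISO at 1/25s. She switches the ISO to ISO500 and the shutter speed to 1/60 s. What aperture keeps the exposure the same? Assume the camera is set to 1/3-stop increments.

ISO: 100 → 125 → 160 → 200 → 250 → 320 → 400 → 500 — 2 1/3 stops raised (brighter).
Shutter speed: 1/25 → 1/30 → 1/40 → 1/50 → 1/60 — 1 1/3 stops faster (darker).
Net change so far: 1 stop brighter. Offset with the aperture: f/5 → f/5.6 → f/6.3 → f/7.1.

f/7.1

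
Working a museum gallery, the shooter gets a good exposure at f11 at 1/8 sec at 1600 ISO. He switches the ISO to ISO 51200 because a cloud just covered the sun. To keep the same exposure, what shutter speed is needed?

1/250s

ISO: 1600 → 3200 → 6400 → 12800 → 25600 → 51200 — 5 stops raised (brighter).
Need 5 stops darker from the shutter speed: 1/8 → 1/15 → 1/30 → 1/60 → 1/125 → 1/250.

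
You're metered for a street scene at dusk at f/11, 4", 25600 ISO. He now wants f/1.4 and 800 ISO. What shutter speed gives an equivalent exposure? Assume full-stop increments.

2 s

Aperture: f/11 → f/8 → f/5.6 → f/4 → f/2.8 → f/2 → f/1.4 — 6 stops wider (brighter).
ISO: 25600 → 12800 → 6400 → 3200 → 1600 → 800 — 5 stops lower (darker).
Net change so far: 1 stop brighter. Offset with the shutter speed: 4 → 2.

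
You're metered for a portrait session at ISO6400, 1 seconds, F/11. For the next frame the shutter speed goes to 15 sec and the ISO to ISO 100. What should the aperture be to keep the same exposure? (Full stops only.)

Shutter speed: 1 → 2 → 4 → 8 → 15 — 4 stops longer (brighter).
ISO: 6400 → 3200 → 1600 → 800 → 400 → 200 → 100 — 6 stops dropped (darker).
Net change so far: 2 stops darker. Offset with the aperture: f/11 → f/8 → f/5.6.

f/5.6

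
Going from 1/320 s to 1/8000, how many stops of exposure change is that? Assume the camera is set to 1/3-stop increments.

1/320 → 1/400 → 1/500 → 1/640 → 1/800 → 1/1000 → 1/1250 → 1/1600 → 1/2000 → 1/2500 → 1/3200 → 1/4000 → 1/5000 → 1/6400 → 1/8000 — count the steps: 14 third-stops = 4 2/3 stops.

4 2/3 stops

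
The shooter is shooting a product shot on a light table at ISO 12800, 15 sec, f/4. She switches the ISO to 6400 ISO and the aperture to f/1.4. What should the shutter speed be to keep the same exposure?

ISO: 12800 → 6400 — 1 stop lower (darker).
Aperture: f/4 → f/2.8 → f/2 → f/1.4 — 3 stops opened up (brighter).
Net change so far: 2 stops brighter. Offset with the shutter speed: 15 → 8 → 4.

4 s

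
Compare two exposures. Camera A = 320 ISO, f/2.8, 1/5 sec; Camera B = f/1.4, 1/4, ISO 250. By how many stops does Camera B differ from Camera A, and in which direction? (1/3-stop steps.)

Aperture: f/2.8 → f/2.5 → f/2.2 → f/2 → f/1.8 → f/1.6 → f/1.4 — 2 stops wider (brighter).
Shutter speed: 1/5 → 1/4 — 1/3 stop slower (brighter).
ISO: 320 → 250 — 1/3 stop dropped (darker).
Net: +2 +1/3 −1/3 = +2 stops.

2 stops brighter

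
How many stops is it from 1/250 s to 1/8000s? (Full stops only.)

5 stops

1/250 → 1/500 → 1/1000 → 1/2000 → 1/4000 → 1/8000 — count the steps: 5 stops.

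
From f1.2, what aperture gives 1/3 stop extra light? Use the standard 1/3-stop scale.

Aperture: f/1.2 → f/1.1 — 1/3 stop wider (brighter).

f/1.1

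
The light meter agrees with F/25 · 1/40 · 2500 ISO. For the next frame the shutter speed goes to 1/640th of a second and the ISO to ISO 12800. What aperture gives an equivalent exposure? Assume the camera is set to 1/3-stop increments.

f/14

Shutter speed: 1/40 → 1/50 → 1/60 → 1/80 → 1/100 → 1/125 → 1/160 → 1/200 → 1/250 → 1/320 → 1/400 → 1/500 → 1/640 — 4 stops shorter (darker).
ISO: 2500 → 3200 → 4000 → 5000 → 6400 → 8000 → 10000 → 12800 — 2 1/3 stops raised (brighter).
Net change so far: 1 2/3 stops darker. Offset with the aperture: f/25 → f/22 → f/20 → f/18 → f/16 → f/14.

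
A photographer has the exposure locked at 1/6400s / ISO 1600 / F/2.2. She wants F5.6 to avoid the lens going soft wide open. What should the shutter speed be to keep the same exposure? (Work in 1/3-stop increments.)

Aperture: f/2.2 → f/2.5 → f/2.8 → f/3.2 → f/3.5 → f/4 → f/4.5 → f/5 → f/5.6 — 2 2/3 stops stopped down (darker).
Need 2 2/3 stops brighter from the shutter speed: 1/6400 → 1/5000 → 1/4000 → 1/3200 → 1/2500 → 1/2000 → 1/1600 → 1/1250 → 1/1000.

1/1000s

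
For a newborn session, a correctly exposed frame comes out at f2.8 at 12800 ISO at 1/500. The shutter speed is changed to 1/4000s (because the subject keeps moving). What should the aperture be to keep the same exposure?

f/1.0

Shutter speed: 1/500 → 1/1000 → 1/2000 → 1/4000 — 3 stops shorter (darker).
Need 3 stops brighter from the aperture: f/2.8 → f/2 → f/1.4 → f/1.0.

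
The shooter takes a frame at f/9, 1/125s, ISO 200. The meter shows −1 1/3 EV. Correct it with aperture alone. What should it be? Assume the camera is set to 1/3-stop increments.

Underexposed by 1 1/3 stops → need 1 1/3 stops brighter.
Aperture: f/9 → f/8 → f/7.1 → f/6.3 → f/5.6.

f/5.6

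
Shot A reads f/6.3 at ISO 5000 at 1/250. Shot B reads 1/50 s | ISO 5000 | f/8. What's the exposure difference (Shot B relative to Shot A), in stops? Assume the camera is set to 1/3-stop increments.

1 2/3 stops brighter

Aperture: f/6.3 → f/7.1 → f/8 — 2/3 stop narrower (darker).
Shutter speed: 1/250 → 1/200 → 1/160 → 1/125 → 1/100 → 1/80 → 1/60 → 1/50 — 2 1/3 stops longer (brighter).
ISO: unchanged.
Net: −2/3 +2 1/3 = +1 2/3 stops.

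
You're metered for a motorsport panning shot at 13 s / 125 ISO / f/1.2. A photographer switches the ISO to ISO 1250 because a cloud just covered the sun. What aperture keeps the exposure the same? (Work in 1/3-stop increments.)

ISO: 125 → 160 → 200 → 250 → 320 → 400 → 500 → 640 → 800 → 1000 → 1250 — 3 1/3 stops raised (brighter).
Need 3 1/3 stops darker from the aperture: f/1.2 → f/1.4 → f/1.6 → f/1.8 → f/2 → f/2.2 → f/2.5 → f/2.8 → f/3.2 → f/3.5 → f/4.

f/4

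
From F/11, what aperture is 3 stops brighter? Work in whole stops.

Aperture: f/11 → f/8 → f/5.6 → f/4 — 3 stops larger aperture (brighter).

f/4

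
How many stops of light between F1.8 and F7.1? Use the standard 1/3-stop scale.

4 stops

f/1.8 → f/2 → f/2.2 → f/2.5 → f/2.8 → f/3.2 → f/3.5 → f/4 → f/4.5 → f/5 → f/5.6 → f/6.3 → f/7.1 — count the steps: 12 third-stops = 4 stops.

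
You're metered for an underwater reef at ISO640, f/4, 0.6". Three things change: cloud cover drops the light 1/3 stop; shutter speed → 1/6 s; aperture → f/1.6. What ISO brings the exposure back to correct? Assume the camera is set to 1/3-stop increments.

Scene light: 1/3 stop darker.
Shutter speed: 0.6 → 0.5 → 0.4 → 0.3 → 1/4 → 1/5 → 1/6 — 2 stops shorter (darker).
Aperture: f/4 → f/3.5 → f/3.2 → f/2.8 → f/2.5 → f/2.2 → f/2 → f/1.8 → f/1.6 — 2 2/3 stops opened up (brighter).
Net so far: 1/3 stop brighter. ISO: 640 → 500.

ISO 500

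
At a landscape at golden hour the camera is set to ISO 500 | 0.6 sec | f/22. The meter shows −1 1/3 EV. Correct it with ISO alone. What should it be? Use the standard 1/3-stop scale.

Underexposed by 1 1/3 stops → need 1 1/3 stops brighter.
ISO: 500 → 640 → 800 → 1000 → 1250.

ISO 1250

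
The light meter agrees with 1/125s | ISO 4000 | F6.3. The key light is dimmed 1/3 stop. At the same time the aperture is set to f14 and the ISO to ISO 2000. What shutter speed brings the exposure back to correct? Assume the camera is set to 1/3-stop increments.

1/10s

Scene light: 1/3 stop darker.
Aperture: f/6.3 → f/7.1 → f/8 → f/9 → f/10 → f/11 → f/13 → f/14 — 2 1/3 stops narrower (darker).
ISO: 4000 → 3200 → 2500 → 2000 — 1 stop dropped (darker).
Net so far: 3 2/3 stops darker. Shutter speed: 1/125 → 1/100 → 1/80 → 1/60 → 1/50 → 1/40 → 1/30 → 1/25 → 1/20 → 1/15 → 1/13 → 1/10.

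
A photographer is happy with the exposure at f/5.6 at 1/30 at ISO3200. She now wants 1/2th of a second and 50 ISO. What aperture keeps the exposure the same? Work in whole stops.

Shutter speed: 1/30 → 1/15 → 1/8 → 1/4 → 1/2 — 4 stops slower (brighter).
ISO: 3200 → 1600 → 800 → 400 → 200 → 100 → 50 — 6 stops lower (darker).
Net change so far: 2 stops darker. Offset with the aperture: f/5.6 → f/4 → f/2.8.

f/2.8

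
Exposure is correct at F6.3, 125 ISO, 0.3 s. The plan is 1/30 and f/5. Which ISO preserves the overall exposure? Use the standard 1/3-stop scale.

Shutter speed: 0.3 → 1/4 → 1/5 → 1/6 → 1/8 → 1/10 → 1/13 → 1/15 → 1/20 → 1/25 → 1/30 — 3 1/3 stops faster (darker).
Aperture: f/6.3 → f/5.6 → f/5 — 2/3 stop larger aperture (brighter).
Net change so far: 2 2/3 stops darker. Offset with the ISO: 125 → 160 → 200 → 250 → 320 → 400 → 500 → 640 → 800.

ISO 800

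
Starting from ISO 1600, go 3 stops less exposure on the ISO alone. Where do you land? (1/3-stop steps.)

ISO: 1600 → 1250 → 1000 → 800 → 640 → 500 → 400 → 320 → 250 → 200 — 3 stops dropped (darker).

ISO 200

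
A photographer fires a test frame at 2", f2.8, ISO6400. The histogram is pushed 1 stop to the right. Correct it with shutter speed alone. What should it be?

1 s

Overexposed by 1 stop → need 1 stop darker.
Shutter speed: 2 → 1.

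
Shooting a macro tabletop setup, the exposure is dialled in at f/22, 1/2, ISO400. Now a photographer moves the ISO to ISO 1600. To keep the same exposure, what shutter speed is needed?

ISO: 400 → 800 → 1600 — 2 stops raised (brighter).
Need 2 stops darker from the shutter speed: 1/2 → 1/4 → 1/8.

1/8s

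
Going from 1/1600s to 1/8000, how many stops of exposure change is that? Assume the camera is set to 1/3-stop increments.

2 1/3 stops

1/1600 → 1/2000 → 1/2500 → 1/3200 → 1/4000 → 1/5000 → 1/6400 → 1/8000 — count the steps: 7 third-stops = 2 1/3 stops.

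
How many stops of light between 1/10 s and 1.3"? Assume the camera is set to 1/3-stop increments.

1/10 → 1/8 → 1/6 → 1/5 → 1/4 → 0.3 → 0.4 → 0.5 → 0.6 → 0.8 → 1 → 1.3 — count the steps: 11 third-stops = 3 2/3 stops.

3 2/3 stops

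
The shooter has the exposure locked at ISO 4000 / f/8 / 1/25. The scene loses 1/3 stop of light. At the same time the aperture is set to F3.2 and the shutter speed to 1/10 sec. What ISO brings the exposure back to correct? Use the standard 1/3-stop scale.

Scene light: 1/3 stop darker.
Aperture: f/8 → f/7.1 → f/6.3 → f/5.6 → f/5 → f/4.5 → f/4 → f/3.5 → f/3.2 — 2 2/3 stops wider (brighter).
Shutter speed: 1/25 → 1/20 → 1/15 → 1/13 → 1/10 — 1 1/3 stops longer (brighter).
Net so far: 3 2/3 stops brighter. ISO: 4000 → 3200 → 2500 → 2000 → 1600 → 1250 → 1000 → 800 → 640 → 500 → 400 → 320.

ISO 320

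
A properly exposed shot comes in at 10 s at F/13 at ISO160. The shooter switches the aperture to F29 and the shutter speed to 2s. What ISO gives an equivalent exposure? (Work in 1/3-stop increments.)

ISO 4000

Aperture: f/13 → f/14 → f/16 → f/18 → f/20 → f/22 → f/25 → f/29 — 2 1/3 stops narrower (darker).
Shutter speed: 10 → 8 → 6 → 5 → 4 → 3.2 → 2.5 → 2 — 2 1/3 stops shorter (darker).
Net change so far: 4 2/3 stops darker. Offset with the ISO: 160 → 200 → 250 → 320 → 400 → 500 → 640 → 800 → 1000 → 1250 → 1600 → 2000 → 2500 → 3200 → 4000.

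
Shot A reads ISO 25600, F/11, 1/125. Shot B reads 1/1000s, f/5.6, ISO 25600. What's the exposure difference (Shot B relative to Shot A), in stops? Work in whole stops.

1 stop darker

Aperture: f/11 → f/8 → f/5.6 — 2 stops wider (brighter).
Shutter speed: 1/125 → 1/250 → 1/500 → 1/1000 — 3 stops shorter (darker).
ISO: unchanged.
Net: +2 −3 = −1 stop.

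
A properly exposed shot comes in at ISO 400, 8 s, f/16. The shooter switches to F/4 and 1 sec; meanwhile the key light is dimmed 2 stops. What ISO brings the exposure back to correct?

ISO 800

Scene light: 2 stops darker.
Aperture: f/16 → f/11 → f/8 → f/5.6 → f/4 — 4 stops larger aperture (brighter).
Shutter speed: 8 → 4 → 2 → 1 — 3 stops faster (darker).
Net so far: 1 stop darker. ISO: 400 → 800.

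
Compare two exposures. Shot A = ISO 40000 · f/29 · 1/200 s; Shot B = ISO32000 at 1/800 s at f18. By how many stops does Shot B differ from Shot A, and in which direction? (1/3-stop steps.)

1 stop darker

Aperture: f/29 → f/25 → f/22 → f/20 → f/18 — 1 1/3 stops wider (brighter).
Shutter speed: 1/200 → 1/250 → 1/320 → 1/400 → 1/500 → 1/640 → 1/800 — 2 stops shorter (darker).
ISO: 40000 → 32000 — 1/3 stop dropped (darker).
Net: +1 1/3 −2 −1/3 = −1 stop.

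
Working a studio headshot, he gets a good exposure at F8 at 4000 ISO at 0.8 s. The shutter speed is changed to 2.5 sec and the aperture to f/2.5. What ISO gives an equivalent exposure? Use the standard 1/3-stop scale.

Shutter speed: 0.8 → 1 → 1.3 → 1.6 → 2 → 2.5 — 1 2/3 stops longer (brighter).
Aperture: f/8 → f/7.1 → f/6.3 → f/5.6 → f/5 → f/4.5 → f/4 → f/3.5 → f/3.2 → f/2.8 → f/2.5 — 3 1/3 stops wider (brighter).
Net change so far: 5 stops brighter. Offset with the ISO: 4000 → 3200 → 2500 → 2000 → 1600 → 1250 → 1000 → 800 → 640 → 500 → 400 → 320 → 250 → 200 → 160 → 125.

ISO 125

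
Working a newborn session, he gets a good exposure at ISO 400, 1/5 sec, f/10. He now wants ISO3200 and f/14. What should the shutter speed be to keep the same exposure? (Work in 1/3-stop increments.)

ISO: 400 → 500 → 640 → 800 → 1000 → 1250 → 1600 → 2000 → 2500 → 3200 — 3 stops raised (brighter).
Aperture: f/10 → f/11 → f/13 → f/14 — 1 stop narrower (darker).
Net change so far: 2 stops brighter. Offset with the shutter speed: 1/5 → 1/6 → 1/8 → 1/10 → 1/13 → 1/15 → 1/20.

1/20s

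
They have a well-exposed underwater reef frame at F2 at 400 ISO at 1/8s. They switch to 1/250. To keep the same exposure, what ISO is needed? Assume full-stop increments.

ISO 12800

Shutter speed: 1/8 → 1/15 → 1/30 → 1/60 → 1/125 → 1/250 — 5 stops shorter (darker).
Need 5 stops brighter from the ISO: 400 → 800 → 1600 → 3200 → 6400 → 12800.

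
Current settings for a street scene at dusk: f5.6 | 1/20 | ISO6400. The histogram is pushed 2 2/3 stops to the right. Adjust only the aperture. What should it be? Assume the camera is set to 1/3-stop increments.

f/14

Overexposed by 2 2/3 stops → need 2 2/3 stops darker.
Aperture: f/5.6 → f/6.3 → f/7.1 → f/8 → f/9 → f/10 → f/11 → f/13 → f/14.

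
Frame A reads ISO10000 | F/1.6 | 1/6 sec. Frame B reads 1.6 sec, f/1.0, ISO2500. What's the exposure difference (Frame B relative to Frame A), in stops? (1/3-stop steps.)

Aperture: f/1.6 → f/1.4 → f/1.2 → f/1.1 → f/1.0 — 1 1/3 stops opened up (brighter).
Shutter speed: 1/6 → 1/5 → 1/4 → 0.3 → 0.4 → 0.5 → 0.6 → 0.8 → 1 → 1.3 → 1.6 — 3 1/3 stops slower (brighter).
ISO: 10000 → 8000 → 6400 → 5000 → 4000 → 3200 → 2500 — 2 stops lower (darker).
Net: +1 1/3 +3 1/3 −2 = +2 2/3 stops.

2 2/3 stops brighter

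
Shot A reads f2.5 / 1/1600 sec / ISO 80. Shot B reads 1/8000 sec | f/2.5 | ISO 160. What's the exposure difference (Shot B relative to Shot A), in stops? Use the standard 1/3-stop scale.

1 1/3 stops darker

Aperture: unchanged.
Shutter speed: 1/1600 → 1/2000 → 1/2500 → 1/3200 → 1/4000 → 1/5000 → 1/6400 → 1/8000 — 2 1/3 stops shorter (darker).
ISO: 80 → 100 → 125 → 160 — 1 stop raised (brighter).
Net: −2 1/3 +1 = −1 1/3 stops.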